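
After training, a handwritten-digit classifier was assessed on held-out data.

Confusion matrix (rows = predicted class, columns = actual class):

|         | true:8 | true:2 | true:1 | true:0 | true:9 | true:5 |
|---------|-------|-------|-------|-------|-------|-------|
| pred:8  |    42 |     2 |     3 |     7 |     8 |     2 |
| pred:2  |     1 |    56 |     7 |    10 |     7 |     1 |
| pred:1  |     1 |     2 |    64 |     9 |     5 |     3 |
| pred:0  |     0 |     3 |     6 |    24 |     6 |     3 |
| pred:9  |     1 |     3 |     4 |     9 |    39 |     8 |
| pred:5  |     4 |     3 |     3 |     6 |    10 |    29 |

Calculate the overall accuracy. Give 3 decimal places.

0.650

Accuracy = trace / total = (42+56+64+24+39+29=254) / 391 = 254/391 = 0.650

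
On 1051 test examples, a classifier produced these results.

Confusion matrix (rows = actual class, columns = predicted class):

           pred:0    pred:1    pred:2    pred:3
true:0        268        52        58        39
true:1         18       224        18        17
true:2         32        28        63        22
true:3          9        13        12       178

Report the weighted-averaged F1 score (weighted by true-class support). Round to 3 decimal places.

Per-class F1 score (2·TP/(2·TP+FP+FN)):
  0: TP=268, FP=18+32+9=59, FN=52+58+39=149 → 536/744 = 0.7204
  1: TP=224, FP=52+28+13=93, FN=18+18+17=53 → 448/594 = 0.7542
  2: TP=63, FP=58+18+12=88, FN=32+28+22=82 → 126/296 = 0.4257
  3: TP=178, FP=39+17+22=78, FN=9+13+12=34 → 356/468 = 0.7607
Weighted-F1 score = Σ (supportᵢ/N)·F1 scoreᵢ with N=1051: (417/1051)·0.7204 + (277/1051)·0.7542 + (145/1051)·0.4257 + (212/1051)·0.7607 = 0.697

0.697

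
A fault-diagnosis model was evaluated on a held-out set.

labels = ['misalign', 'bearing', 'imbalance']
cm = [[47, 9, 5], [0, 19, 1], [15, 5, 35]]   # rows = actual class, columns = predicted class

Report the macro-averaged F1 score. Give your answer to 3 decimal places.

Per-class F1 score (2·TP/(2·TP+FP+FN)):
  misalign: TP=47, FP=0+15=15, FN=9+5=14 → 94/123 = 0.7642
  bearing: TP=19, FP=9+5=14, FN=0+1=1 → 38/53 = 0.7170
  imbalance: TP=35, FP=5+1=6, FN=15+5=20 → 70/96 = 0.7292
Macro-F1 score = mean = (0.7642 + 0.7170 + 0.7292) / 3 = 0.737

0.737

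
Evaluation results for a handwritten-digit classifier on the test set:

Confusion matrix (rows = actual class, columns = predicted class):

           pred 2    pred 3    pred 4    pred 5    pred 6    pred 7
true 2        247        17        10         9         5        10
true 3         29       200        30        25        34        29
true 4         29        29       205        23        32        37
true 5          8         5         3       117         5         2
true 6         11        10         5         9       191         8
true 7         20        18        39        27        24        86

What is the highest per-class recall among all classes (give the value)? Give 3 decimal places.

0.836

Per-class recall (TP/(TP+FN)):
  2: TP=247, FN=17+10+9+5+10=51 → 247/298 = 0.8289
  3: TP=200, FN=29+30+25+34+29=147 → 200/347 = 0.5764
  4: TP=205, FN=29+29+23+32+37=150 → 205/355 = 0.5775
  5: TP=117, FN=8+5+3+5+2=23 → 117/140 = 0.8357
  6: TP=191, FN=11+10+5+9+8=43 → 191/234 = 0.8162
  7: TP=86, FN=20+18+39+27+24=128 → 86/214 = 0.4019
Highest is class '5' with recall = 0.836.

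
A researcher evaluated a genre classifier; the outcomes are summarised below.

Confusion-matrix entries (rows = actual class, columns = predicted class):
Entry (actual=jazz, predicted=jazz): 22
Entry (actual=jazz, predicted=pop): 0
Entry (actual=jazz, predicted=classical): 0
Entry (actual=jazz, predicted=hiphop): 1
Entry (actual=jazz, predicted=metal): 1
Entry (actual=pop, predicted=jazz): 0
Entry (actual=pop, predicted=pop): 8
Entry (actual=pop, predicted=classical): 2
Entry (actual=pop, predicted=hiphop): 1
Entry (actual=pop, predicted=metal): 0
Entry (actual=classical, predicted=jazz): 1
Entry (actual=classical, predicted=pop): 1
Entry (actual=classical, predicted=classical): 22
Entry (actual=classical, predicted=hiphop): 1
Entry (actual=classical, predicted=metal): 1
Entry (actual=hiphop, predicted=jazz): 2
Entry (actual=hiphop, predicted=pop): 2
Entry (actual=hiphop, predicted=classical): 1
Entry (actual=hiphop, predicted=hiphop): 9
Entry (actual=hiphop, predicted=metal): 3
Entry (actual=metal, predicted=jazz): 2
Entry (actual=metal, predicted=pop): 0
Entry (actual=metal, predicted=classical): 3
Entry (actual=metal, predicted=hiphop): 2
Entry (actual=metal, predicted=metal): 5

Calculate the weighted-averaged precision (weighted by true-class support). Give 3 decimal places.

0.721

Per-class precision (TP/(TP+FP)):
  jazz: TP=22, FP=0+1+2+2=5 → 22/27 = 0.8148
  pop: TP=8, FP=0+1+2+0=3 → 8/11 = 0.7273
  classical: TP=22, FP=0+2+1+3=6 → 22/28 = 0.7857
  hiphop: TP=9, FP=1+1+1+2=5 → 9/14 = 0.6429
  metal: TP=5, FP=1+0+1+3=5 → 5/10 = 0.5000
Weighted-precision = Σ (supportᵢ/N)·precisionᵢ with N=90: (24/90)·0.8148 + (11/90)·0.7273 + (26/90)·0.7857 + (17/90)·0.6429 + (12/90)·0.5000 = 0.721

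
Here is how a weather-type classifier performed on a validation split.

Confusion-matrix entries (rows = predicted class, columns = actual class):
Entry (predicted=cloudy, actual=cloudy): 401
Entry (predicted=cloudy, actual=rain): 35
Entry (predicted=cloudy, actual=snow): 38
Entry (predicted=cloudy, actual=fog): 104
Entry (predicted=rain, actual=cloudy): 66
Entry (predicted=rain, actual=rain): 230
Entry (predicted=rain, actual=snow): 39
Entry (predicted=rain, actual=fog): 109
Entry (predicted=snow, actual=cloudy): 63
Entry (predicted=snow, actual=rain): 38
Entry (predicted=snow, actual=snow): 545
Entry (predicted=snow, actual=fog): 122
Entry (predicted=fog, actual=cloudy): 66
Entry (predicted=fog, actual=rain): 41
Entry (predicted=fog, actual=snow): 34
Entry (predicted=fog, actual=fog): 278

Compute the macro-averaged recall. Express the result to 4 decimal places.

0.6564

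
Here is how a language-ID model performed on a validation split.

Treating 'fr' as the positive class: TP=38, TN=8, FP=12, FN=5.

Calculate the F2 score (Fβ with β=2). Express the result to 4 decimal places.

0.8559

Fβ = (1+β²)·TP / ((1+β²)·TP + β²·FN + FP), with β²=4
= 5·38 / (5·38 + 4·5 + 12) = 0.8559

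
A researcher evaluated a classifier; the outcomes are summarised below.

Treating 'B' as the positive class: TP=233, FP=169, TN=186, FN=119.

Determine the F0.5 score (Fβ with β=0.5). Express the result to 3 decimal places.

Fβ = (1+β²)·TP / ((1+β²)·TP + β²·FN + FP), with β²=1/4
= 1.25·233 / (1.25·233 + 0.25·119 + 169) = 0.594

0.594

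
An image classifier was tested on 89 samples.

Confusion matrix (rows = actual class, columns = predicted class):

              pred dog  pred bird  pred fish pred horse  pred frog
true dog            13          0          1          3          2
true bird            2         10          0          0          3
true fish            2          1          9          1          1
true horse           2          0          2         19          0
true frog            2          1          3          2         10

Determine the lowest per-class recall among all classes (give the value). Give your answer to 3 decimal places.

Per-class recall (TP/(TP+FN)):
  dog: TP=13, FN=0+1+3+2=6 → 13/19 = 0.6842
  bird: TP=10, FN=2+0+0+3=5 → 10/15 = 0.6667
  fish: TP=9, FN=2+1+1+1=5 → 9/14 = 0.6429
  horse: TP=19, FN=2+0+2+0=4 → 19/23 = 0.8261
  frog: TP=10, FN=2+1+3+2=8 → 10/18 = 0.5556
Lowest is class 'frog' with recall = 0.556.

0.556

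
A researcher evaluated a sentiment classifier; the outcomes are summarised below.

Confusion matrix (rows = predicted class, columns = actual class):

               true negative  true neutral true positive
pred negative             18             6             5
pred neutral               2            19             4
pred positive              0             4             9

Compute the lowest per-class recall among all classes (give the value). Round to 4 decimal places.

Per-class recall (TP/(TP+FN)):
  negative: TP=18, FN=2+0=2 → 18/20 = 0.90000
  neutral: TP=19, FN=6+4=10 → 19/29 = 0.65517
  positive: TP=9, FN=5+4=9 → 9/18 = 0.50000
Lowest is class 'positive' with recall = 0.5000.

0.5000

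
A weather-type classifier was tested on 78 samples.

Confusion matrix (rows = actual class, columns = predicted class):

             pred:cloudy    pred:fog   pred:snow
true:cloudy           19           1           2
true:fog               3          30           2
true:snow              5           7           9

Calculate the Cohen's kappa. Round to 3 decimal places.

Observed agreement pₒ = trace/N = 58/78 = 0.7436
Expected agreement pₑ = Σ (rowᵢ·colᵢ)/N² = (22·27 + 35·38 + 21·13)/78² = 0.3611
κ = (pₒ − pₑ)/(1 − pₑ) = (0.7436 − 0.3611)/(1 − 0.3611) = 0.599

0.599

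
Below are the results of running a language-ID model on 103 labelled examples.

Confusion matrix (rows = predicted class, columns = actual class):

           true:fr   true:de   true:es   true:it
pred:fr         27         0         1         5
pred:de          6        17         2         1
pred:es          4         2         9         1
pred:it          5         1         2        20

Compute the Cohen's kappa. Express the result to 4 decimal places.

Observed agreement pₒ = trace/N = 73/103 = 0.70874
Expected agreement pₑ = Σ (rowᵢ·colᵢ)/N² = (42·33 + 20·26 + 14·16 + 27·28)/103² = 0.27203
κ = (pₒ − pₑ)/(1 − pₑ) = (0.70874 − 0.27203)/(1 − 0.27203) = 0.5999

0.5999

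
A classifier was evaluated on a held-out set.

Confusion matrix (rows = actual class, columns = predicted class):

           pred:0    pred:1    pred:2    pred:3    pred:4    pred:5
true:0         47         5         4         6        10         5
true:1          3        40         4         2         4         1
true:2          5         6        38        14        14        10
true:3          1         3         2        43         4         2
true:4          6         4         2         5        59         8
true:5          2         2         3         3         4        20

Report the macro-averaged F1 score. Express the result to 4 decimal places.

Per-class F1 score (2·TP/(2·TP+FP+FN)):
  0: TP=47, FP=3+5+1+6+2=17, FN=5+4+6+10+5=30 → 94/141 = 0.66667
  1: TP=40, FP=5+6+3+4+2=20, FN=3+4+2+4+1=14 → 80/114 = 0.70175
  2: TP=38, FP=4+4+2+2+3=15, FN=5+6+14+14+10=49 → 76/140 = 0.54286
  3: TP=43, FP=6+2+14+5+3=30, FN=1+3+2+4+2=12 → 86/128 = 0.67188
  4: TP=59, FP=10+4+14+4+4=36, FN=6+4+2+5+8=25 → 118/179 = 0.65922
  5: TP=20, FP=5+1+10+2+8=26, FN=2+2+3+3+4=14 → 40/80 = 0.50000
Macro-F1 score = mean = (0.66667 + 0.70175 + 0.54286 + 0.67188 + 0.65922 + 0.50000) / 6 = 0.6237

0.6237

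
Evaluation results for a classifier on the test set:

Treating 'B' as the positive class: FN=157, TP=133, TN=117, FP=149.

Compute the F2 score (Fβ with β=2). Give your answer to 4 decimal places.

Fβ = (1+β²)·TP / ((1+β²)·TP + β²·FN + FP), with β²=4
= 5·133 / (5·133 + 4·157 + 149) = 0.4612

0.4612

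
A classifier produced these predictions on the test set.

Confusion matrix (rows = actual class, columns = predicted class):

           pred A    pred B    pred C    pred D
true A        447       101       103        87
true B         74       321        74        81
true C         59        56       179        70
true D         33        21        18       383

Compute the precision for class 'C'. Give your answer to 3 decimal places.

Take TP from the diagonal, FP from the rest of the 'C' prediction marginal, FN from the rest of the 'C' actual marginal.
precision = TP/(TP+FP).
C: TP=179, FP=103+74+18=195 → 179/374 = 0.4786

0.479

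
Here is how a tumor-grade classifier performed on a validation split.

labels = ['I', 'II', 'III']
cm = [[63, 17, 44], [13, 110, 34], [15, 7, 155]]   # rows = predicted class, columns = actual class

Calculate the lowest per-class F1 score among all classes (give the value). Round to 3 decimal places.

Per-class F1 score (2·TP/(2·TP+FP+FN)):
  I: TP=63, FP=17+44=61, FN=13+15=28 → 126/215 = 0.5860
  II: TP=110, FP=13+34=47, FN=17+7=24 → 220/291 = 0.7560
  III: TP=155, FP=15+7=22, FN=44+34=78 → 310/410 = 0.7561
Lowest is class 'I' with F1 score = 0.586.

0.586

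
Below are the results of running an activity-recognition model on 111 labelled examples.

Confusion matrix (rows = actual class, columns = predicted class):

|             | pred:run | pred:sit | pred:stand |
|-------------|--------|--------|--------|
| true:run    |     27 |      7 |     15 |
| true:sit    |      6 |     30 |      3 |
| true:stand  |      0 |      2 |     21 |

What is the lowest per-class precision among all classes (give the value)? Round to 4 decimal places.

0.5385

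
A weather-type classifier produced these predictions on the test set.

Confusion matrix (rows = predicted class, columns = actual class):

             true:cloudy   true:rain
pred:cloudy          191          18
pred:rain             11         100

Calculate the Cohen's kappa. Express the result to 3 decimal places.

Observed agreement pₒ = trace/N = 291/320 = 0.9094
Expected agreement pₑ = Σ (rowᵢ·colᵢ)/N² = (202·209 + 118·111)/320² = 0.5402
κ = (pₒ − pₑ)/(1 − pₑ) = (0.9094 − 0.5402)/(1 − 0.5402) = 0.803

0.803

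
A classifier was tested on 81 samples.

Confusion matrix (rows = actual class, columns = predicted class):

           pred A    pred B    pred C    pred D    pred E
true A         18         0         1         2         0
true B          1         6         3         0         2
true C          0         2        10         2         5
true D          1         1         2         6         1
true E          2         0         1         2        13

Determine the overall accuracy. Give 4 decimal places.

Accuracy = trace / total = (18+6+10+6+13=53) / 81 = 53/81 = 0.6543

0.6543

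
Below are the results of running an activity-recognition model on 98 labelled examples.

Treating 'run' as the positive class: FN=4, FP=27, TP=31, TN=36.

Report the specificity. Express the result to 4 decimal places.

Specificity = TN/(TN+FP) = 36/(36+27) = 0.5714

0.5714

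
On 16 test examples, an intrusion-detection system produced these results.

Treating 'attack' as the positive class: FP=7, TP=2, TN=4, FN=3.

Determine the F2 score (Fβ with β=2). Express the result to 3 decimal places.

Fβ = (1+β²)·TP / ((1+β²)·TP + β²·FN + FP), with β²=4
= 5·2 / (5·2 + 4·3 + 7) = 0.345

0.345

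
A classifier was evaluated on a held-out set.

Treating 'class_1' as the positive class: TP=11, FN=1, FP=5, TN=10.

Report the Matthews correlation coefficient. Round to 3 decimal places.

MCC = (TP·TN − FP·FN) / √((TP+FP)(TP+FN)(TN+FP)(TN+FN))
Numerator = 11·10 − 5·1 = 105
Denominator = √(16·12·15·11) = √31680 = 177.9888
MCC = 105 / 177.9888 = 0.590

0.590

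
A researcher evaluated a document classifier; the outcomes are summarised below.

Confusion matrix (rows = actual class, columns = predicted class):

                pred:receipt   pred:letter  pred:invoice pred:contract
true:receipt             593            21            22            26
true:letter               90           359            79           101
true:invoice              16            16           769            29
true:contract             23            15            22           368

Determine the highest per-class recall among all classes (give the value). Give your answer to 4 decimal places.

Per-class recall (TP/(TP+FN)):
  receipt: TP=593, FN=21+22+26=69 → 593/662 = 0.89577
  letter: TP=359, FN=90+79+101=270 → 359/629 = 0.57075
  invoice: TP=769, FN=16+16+29=61 → 769/830 = 0.92651
  contract: TP=368, FN=23+15+22=60 → 368/428 = 0.85981
Highest is class 'invoice' with recall = 0.9265.

0.9265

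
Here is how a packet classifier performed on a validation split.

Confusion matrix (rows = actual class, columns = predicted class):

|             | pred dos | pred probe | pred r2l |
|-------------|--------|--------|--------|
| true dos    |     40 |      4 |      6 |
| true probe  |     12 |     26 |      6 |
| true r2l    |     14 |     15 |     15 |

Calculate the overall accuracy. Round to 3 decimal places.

0.587

Accuracy = trace / total = (40+26+15=81) / 138 = 81/138 = 0.587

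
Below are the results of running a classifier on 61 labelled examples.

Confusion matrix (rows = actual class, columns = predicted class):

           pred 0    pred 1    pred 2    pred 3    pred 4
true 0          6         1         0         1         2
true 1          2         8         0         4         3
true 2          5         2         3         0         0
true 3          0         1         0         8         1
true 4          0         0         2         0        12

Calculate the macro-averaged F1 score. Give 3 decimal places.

Per-class F1 score (2·TP/(2·TP+FP+FN)):
  0: TP=6, FP=2+5+0+0=7, FN=1+0+1+2=4 → 12/23 = 0.5217
  1: TP=8, FP=1+2+1+0=4, FN=2+0+4+3=9 → 16/29 = 0.5517
  2: TP=3, FP=0+0+0+2=2, FN=5+2+0+0=7 → 6/15 = 0.4000
  3: TP=8, FP=1+4+0+0=5, FN=0+1+0+1=2 → 16/23 = 0.6957
  4: TP=12, FP=2+3+0+1=6, FN=0+0+2+0=2 → 24/32 = 0.7500
Macro-F1 score = mean = (0.5217 + 0.5517 + 0.4000 + 0.6957 + 0.7500) / 5 = 0.584

0.584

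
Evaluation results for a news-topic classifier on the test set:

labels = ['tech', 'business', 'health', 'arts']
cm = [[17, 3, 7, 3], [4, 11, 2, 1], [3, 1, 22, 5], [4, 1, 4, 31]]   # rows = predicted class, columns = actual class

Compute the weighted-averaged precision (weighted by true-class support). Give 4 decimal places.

Per-class precision (TP/(TP+FP)):
  tech: TP=17, FP=3+7+3=13 → 17/30 = 0.56667
  business: TP=11, FP=4+2+1=7 → 11/18 = 0.61111
  health: TP=22, FP=3+1+5=9 → 22/31 = 0.70968
  arts: TP=31, FP=4+1+4=9 → 31/40 = 0.77500
Weighted-precision = Σ (supportᵢ/N)·precisionᵢ with N=119: (28/119)·0.56667 + (16/119)·0.61111 + (35/119)·0.70968 + (40/119)·0.77500 = 0.6847

0.6847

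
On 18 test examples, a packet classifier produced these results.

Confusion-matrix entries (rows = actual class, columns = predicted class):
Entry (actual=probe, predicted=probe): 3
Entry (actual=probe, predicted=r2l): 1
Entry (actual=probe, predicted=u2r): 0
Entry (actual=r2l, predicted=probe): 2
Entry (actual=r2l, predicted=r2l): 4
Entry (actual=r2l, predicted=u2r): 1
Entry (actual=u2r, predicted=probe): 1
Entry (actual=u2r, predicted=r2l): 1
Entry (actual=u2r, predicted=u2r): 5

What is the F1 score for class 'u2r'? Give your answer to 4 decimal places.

One-vs-rest for 'u2r': TP = diagonal; FP = other classes predicted 'u2r'; FN = 'u2r' predicted as other.
F1 score = 2·TP/(2·TP+FP+FN).
u2r: TP=5, FP=0+1=1, FN=1+1=2 → 10/13 = 0.76923

0.7692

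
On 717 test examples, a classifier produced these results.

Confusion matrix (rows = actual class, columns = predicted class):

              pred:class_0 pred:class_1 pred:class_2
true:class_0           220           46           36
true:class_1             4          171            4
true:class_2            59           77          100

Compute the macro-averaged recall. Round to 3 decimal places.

0.703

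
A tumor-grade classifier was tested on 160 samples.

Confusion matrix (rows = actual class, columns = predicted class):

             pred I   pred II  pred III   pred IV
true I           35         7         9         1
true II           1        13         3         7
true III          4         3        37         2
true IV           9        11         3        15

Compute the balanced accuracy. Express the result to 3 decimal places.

Balanced accuracy = mean of per-class recall.
  I: recall = 35/52 = 0.6731
  II: recall = 13/24 = 0.5417
  III: recall = 37/46 = 0.8043
  IV: recall = 15/38 = 0.3947
Mean = (0.6731 + 0.5417 + 0.8043 + 0.3947) / 4 = 0.603

0.603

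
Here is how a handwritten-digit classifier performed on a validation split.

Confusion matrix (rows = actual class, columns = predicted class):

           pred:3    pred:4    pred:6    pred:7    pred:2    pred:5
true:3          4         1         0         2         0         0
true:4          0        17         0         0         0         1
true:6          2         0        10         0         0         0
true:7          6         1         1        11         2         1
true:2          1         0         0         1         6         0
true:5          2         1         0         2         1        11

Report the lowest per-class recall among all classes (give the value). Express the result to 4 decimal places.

0.5000

Per-class recall (TP/(TP+FN)):
  3: TP=4, FN=1+0+2+0+0=3 → 4/7 = 0.57143
  4: TP=17, FN=0+0+0+0+1=1 → 17/18 = 0.94444
  6: TP=10, FN=2+0+0+0+0=2 → 10/12 = 0.83333
  7: TP=11, FN=6+1+1+2+1=11 → 11/22 = 0.50000
  2: TP=6, FN=1+0+0+1+0=2 → 6/8 = 0.75000
  5: TP=11, FN=2+1+0+2+1=6 → 11/17 = 0.64706
Lowest is class '7' with recall = 0.5000.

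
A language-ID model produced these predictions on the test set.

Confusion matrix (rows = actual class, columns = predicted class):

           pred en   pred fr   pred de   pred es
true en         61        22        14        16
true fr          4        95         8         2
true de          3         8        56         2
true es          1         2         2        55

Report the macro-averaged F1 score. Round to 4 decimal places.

0.7605

Per-class F1 score (2·TP/(2·TP+FP+FN)):
  en: TP=61, FP=4+3+1=8, FN=22+14+16=52 → 122/182 = 0.67033
  fr: TP=95, FP=22+8+2=32, FN=4+8+2=14 → 190/236 = 0.80508
  de: TP=56, FP=14+8+2=24, FN=3+8+2=13 → 112/149 = 0.75168
  es: TP=55, FP=16+2+2=20, FN=1+2+2=5 → 110/135 = 0.81481
Macro-F1 score = mean = (0.67033 + 0.80508 + 0.75168 + 0.81481) / 4 = 0.7605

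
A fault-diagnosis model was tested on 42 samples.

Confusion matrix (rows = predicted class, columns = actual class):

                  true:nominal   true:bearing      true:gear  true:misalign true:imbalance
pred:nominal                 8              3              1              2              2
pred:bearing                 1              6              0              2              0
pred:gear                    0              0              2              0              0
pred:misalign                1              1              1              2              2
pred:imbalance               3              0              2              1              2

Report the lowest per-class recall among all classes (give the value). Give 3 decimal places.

Per-class recall (TP/(TP+FN)):
  nominal: TP=8, FN=1+0+1+3=5 → 8/13 = 0.6154
  bearing: TP=6, FN=3+0+1+0=4 → 6/10 = 0.6000
  gear: TP=2, FN=1+0+1+2=4 → 2/6 = 0.3333
  misalign: TP=2, FN=2+2+0+1=5 → 2/7 = 0.2857
  imbalance: TP=2, FN=2+0+0+2=4 → 2/6 = 0.3333
Lowest is class 'misalign' with recall = 0.286.

0.286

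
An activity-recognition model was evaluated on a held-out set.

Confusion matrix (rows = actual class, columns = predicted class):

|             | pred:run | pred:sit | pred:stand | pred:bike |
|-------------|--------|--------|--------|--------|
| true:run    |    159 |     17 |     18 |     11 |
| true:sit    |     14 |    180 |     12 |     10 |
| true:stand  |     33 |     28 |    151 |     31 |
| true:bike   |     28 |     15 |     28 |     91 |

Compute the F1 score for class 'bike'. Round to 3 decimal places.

Take TP from the diagonal, FP from the rest of the 'bike' prediction marginal, FN from the rest of the 'bike' actual marginal.
F1 score = 2·TP/(2·TP+FP+FN).
bike: TP=91, FP=11+10+31=52, FN=28+15+28=71 → 182/305 = 0.5967

0.597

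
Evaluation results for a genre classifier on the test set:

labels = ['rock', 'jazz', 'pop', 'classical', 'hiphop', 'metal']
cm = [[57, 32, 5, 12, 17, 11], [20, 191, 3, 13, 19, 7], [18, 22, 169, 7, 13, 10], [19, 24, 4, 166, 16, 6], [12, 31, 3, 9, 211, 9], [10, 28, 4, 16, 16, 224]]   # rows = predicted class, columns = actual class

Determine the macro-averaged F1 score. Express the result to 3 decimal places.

0.689

Per-class F1 score (2·TP/(2·TP+FP+FN)):
  rock: TP=57, FP=32+5+12+17+11=77, FN=20+18+19+12+10=79 → 114/270 = 0.4222
  jazz: TP=191, FP=20+3+13+19+7=62, FN=32+22+24+31+28=137 → 382/581 = 0.6575
  pop: TP=169, FP=18+22+7+13+10=70, FN=5+3+4+3+4=19 → 338/427 = 0.7916
  classical: TP=166, FP=19+24+4+16+6=69, FN=12+13+7+9+16=57 → 332/458 = 0.7249
  hiphop: TP=211, FP=12+31+3+9+9=64, FN=17+19+13+16+16=81 → 422/567 = 0.7443
  metal: TP=224, FP=10+28+4+16+16=74, FN=11+7+10+6+9=43 → 448/565 = 0.7929
Macro-F1 score = mean = (0.4222 + 0.6575 + 0.7916 + 0.7249 + 0.7443 + 0.7929) / 6 = 0.689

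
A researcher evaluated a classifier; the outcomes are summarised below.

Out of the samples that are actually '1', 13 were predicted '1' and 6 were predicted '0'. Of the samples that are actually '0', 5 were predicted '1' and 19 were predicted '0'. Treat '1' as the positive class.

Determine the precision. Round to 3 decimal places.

Precision = TP/(TP+FP) = 13/(13+5) = 13/18 = 0.722

0.722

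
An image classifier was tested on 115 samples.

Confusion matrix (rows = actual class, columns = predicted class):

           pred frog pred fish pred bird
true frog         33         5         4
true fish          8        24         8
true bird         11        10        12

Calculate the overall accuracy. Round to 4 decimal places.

0.6000

Accuracy = trace / total = (33+24+12=69) / 115 = 69/115 = 0.6000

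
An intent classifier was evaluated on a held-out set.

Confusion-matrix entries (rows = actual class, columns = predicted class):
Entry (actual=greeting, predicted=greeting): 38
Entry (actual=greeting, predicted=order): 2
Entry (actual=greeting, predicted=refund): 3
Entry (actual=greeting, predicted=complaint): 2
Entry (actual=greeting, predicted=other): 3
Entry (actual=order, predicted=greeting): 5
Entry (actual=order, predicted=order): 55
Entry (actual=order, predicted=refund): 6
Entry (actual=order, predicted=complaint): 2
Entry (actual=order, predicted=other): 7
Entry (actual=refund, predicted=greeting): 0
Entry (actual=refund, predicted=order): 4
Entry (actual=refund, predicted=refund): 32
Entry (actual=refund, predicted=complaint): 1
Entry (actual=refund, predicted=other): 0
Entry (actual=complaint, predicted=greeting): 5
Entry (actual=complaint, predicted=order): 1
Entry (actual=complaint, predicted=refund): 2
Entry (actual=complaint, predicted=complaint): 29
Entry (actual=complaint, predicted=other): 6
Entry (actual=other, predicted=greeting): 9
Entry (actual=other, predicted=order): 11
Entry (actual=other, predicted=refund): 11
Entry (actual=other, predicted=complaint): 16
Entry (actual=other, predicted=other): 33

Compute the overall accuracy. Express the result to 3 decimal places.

0.661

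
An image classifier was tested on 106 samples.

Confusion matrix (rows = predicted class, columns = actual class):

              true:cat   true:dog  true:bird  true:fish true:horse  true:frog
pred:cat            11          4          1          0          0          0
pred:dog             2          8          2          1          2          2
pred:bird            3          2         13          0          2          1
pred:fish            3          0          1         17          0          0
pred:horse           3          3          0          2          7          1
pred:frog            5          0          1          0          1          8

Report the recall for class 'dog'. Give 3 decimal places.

0.471

Take TP from the diagonal, FP from the rest of the 'dog' prediction marginal, FN from the rest of the 'dog' actual marginal.
recall = TP/(TP+FN).
dog: TP=8, FN=4+2+0+3+0=9 → 8/17 = 0.4706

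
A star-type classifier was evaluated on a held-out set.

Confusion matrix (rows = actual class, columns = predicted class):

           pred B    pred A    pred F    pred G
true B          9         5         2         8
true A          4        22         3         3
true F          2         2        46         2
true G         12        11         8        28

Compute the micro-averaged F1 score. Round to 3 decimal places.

Micro-averaging pools counts across classes: ΣTP=105, ΣFP=62, ΣFN=62.
Micro-F1 score = 2·TP/(2·TP+FP+FN) on pooled counts = 0.629 (equals overall accuracy in single-label multiclass).

0.629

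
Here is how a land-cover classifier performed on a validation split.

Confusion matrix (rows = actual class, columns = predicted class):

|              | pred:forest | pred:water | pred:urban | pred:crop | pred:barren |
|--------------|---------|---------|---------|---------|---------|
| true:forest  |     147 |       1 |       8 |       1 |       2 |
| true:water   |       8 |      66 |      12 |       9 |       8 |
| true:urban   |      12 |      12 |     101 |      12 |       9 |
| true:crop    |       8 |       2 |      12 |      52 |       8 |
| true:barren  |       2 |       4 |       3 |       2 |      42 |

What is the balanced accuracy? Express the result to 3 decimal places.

0.737

Balanced accuracy = mean of per-class recall.
  forest: recall = 147/159 = 0.9245
  water: recall = 66/103 = 0.6408
  urban: recall = 101/146 = 0.6918
  crop: recall = 52/82 = 0.6341
  barren: recall = 42/53 = 0.7925
Mean = (0.9245 + 0.6408 + 0.6918 + 0.6341 + 0.7925) / 5 = 0.737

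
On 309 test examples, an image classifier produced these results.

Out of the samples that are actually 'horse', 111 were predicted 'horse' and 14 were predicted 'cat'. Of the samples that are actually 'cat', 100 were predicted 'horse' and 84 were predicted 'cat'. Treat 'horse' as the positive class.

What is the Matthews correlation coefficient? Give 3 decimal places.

0.363

MCC = (TP·TN − FP·FN) / √((TP+FP)(TP+FN)(TN+FP)(TN+FN))
Numerator = 111·84 − 100·14 = 7924
Denominator = √(211·125·184·98) = √475594000 = 21808.1178
MCC = 7924 / 21808.1178 = 0.363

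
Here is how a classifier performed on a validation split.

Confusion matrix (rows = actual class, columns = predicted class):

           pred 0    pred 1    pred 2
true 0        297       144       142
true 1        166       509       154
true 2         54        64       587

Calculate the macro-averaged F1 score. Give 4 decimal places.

Per-class F1 score (2·TP/(2·TP+FP+FN)):
  0: TP=297, FP=166+54=220, FN=144+142=286 → 594/1100 = 0.54000
  1: TP=509, FP=144+64=208, FN=166+154=320 → 1018/1546 = 0.65847
  2: TP=587, FP=142+154=296, FN=54+64=118 → 1174/1588 = 0.73929
Macro-F1 score = mean = (0.54000 + 0.65847 + 0.73929) / 3 = 0.6459

0.6459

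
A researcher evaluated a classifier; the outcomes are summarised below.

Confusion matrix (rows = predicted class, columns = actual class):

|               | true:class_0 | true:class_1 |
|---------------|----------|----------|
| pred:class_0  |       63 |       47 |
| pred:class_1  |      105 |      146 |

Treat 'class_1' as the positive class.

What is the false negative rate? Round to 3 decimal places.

FNR = FN/(FN+TP) = 47/(47+146) = 0.244

0.244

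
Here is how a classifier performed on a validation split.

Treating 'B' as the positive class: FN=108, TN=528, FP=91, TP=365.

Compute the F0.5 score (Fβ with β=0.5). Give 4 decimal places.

Fβ = (1+β²)·TP / ((1+β²)·TP + β²·FN + FP), with β²=1/4
= 1.25·365 / (1.25·365 + 0.25·108 + 91) = 0.7945

0.7945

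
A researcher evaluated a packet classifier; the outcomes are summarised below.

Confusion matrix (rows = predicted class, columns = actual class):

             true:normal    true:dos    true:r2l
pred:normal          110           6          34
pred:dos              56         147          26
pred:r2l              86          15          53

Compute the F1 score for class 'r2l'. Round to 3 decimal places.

0.397

Take TP from the diagonal, FP from the rest of the 'r2l' prediction marginal, FN from the rest of the 'r2l' actual marginal.
F1 score = 2·TP/(2·TP+FP+FN).
r2l: TP=53, FP=86+15=101, FN=34+26=60 → 106/267 = 0.3970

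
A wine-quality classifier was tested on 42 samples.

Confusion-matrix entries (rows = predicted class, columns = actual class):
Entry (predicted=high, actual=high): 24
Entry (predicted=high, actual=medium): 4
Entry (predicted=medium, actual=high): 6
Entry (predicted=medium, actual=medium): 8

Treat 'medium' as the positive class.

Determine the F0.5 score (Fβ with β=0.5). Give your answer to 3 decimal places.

0.588

Fβ = (1+β²)·TP / ((1+β²)·TP + β²·FN + FP), with β²=1/4
= 1.25·8 / (1.25·8 + 0.25·4 + 6) = 0.588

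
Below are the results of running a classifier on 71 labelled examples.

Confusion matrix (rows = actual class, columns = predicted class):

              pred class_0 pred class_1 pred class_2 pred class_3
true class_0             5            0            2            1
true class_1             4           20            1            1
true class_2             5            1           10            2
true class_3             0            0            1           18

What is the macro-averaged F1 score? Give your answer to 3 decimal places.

0.702

Per-class F1 score (2·TP/(2·TP+FP+FN)):
  class_0: TP=5, FP=4+5+0=9, FN=0+2+1=3 → 10/22 = 0.4545
  class_1: TP=20, FP=0+1+0=1, FN=4+1+1=6 → 40/47 = 0.8511
  class_2: TP=10, FP=2+1+1=4, FN=5+1+2=8 → 20/32 = 0.6250
  class_3: TP=18, FP=1+1+2=4, FN=0+0+1=1 → 36/41 = 0.8780
Macro-F1 score = mean = (0.4545 + 0.8511 + 0.6250 + 0.8780) / 4 = 0.702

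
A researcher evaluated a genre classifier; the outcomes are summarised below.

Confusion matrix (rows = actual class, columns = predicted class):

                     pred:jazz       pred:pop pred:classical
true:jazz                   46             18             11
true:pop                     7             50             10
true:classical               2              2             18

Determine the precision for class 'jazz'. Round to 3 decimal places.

0.836

Treat 'jazz' as positive and all other classes as negative.
precision = TP/(TP+FP).
jazz: TP=46, FP=7+2=9 → 46/55 = 0.8364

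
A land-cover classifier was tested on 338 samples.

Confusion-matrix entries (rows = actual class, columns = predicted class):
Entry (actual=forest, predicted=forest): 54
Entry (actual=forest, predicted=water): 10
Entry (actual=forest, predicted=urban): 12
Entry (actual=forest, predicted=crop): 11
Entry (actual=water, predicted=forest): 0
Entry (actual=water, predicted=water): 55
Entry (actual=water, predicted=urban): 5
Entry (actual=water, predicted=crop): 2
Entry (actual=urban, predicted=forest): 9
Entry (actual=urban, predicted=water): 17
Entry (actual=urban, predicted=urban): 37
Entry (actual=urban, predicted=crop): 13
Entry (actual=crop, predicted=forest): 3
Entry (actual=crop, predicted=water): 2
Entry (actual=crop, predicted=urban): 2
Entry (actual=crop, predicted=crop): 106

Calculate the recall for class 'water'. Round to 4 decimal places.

Take TP from the diagonal, FP from the rest of the 'water' prediction marginal, FN from the rest of the 'water' actual marginal.
recall = TP/(TP+FN).
water: TP=55, FN=0+5+2=7 → 55/62 = 0.88710

0.8871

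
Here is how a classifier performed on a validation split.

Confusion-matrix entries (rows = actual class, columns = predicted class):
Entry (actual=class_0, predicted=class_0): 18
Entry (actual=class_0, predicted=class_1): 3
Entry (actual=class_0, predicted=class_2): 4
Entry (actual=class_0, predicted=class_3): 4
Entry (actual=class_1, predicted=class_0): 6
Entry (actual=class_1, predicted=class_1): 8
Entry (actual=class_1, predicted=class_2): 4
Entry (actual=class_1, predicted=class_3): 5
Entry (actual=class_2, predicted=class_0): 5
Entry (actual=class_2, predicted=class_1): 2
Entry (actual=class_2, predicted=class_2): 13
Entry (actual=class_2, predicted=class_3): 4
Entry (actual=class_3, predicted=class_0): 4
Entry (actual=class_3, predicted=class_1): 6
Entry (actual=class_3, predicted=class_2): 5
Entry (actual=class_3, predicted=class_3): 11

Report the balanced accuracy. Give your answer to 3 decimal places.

0.483

Balanced accuracy = mean of per-class recall.
  class_0: recall = 18/29 = 0.6207
  class_1: recall = 8/23 = 0.3478
  class_2: recall = 13/24 = 0.5417
  class_3: recall = 11/26 = 0.4231
Mean = (0.6207 + 0.3478 + 0.5417 + 0.4231) / 4 = 0.483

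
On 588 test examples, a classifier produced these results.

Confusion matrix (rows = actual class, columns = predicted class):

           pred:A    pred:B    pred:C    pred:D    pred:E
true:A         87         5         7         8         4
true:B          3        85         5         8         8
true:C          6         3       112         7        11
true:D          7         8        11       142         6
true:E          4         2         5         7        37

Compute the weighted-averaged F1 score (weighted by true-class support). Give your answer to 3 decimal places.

0.789

Per-class F1 score (2·TP/(2·TP+FP+FN)):
  A: TP=87, FP=3+6+7+4=20, FN=5+7+8+4=24 → 174/218 = 0.7982
  B: TP=85, FP=5+3+8+2=18, FN=3+5+8+8=24 → 170/212 = 0.8019
  C: TP=112, FP=7+5+11+5=28, FN=6+3+7+11=27 → 224/279 = 0.8029
  D: TP=142, FP=8+8+7+7=30, FN=7+8+11+6=32 → 284/346 = 0.8208
  E: TP=37, FP=4+8+11+6=29, FN=4+2+5+7=18 → 74/121 = 0.6116
Weighted-F1 score = Σ (supportᵢ/N)·F1 scoreᵢ with N=588: (111/588)·0.7982 + (109/588)·0.8019 + (139/588)·0.8029 + (174/588)·0.8208 + (55/588)·0.6116 = 0.789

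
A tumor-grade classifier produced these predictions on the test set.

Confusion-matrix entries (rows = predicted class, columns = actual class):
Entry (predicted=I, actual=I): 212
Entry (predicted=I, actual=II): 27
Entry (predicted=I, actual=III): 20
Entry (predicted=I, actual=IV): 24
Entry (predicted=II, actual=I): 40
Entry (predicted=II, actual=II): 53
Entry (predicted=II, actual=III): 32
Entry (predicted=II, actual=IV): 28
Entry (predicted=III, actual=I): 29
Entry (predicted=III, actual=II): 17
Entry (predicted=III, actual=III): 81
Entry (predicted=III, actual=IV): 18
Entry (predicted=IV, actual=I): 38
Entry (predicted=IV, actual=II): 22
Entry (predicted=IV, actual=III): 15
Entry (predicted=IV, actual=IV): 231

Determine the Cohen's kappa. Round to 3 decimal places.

0.513

Observed agreement pₒ = trace/N = 577/887 = 0.6505
Expected agreement pₑ = Σ (rowᵢ·colᵢ)/N² = (319·283 + 119·153 + 148·145 + 301·306)/887² = 0.2822
κ = (pₒ − pₑ)/(1 − pₑ) = (0.6505 − 0.2822)/(1 − 0.2822) = 0.513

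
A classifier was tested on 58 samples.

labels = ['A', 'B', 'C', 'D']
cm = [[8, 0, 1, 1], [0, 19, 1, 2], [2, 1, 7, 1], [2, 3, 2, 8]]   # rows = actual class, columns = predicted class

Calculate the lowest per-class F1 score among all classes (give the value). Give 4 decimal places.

0.5926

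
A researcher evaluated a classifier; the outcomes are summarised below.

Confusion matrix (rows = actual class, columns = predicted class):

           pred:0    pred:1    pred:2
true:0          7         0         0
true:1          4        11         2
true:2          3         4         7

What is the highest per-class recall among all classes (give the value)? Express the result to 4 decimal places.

1.0000

Per-class recall (TP/(TP+FN)):
  0: TP=7, FN=0+0=0 → 7/7 = 1.00000
  1: TP=11, FN=4+2=6 → 11/17 = 0.64706
  2: TP=7, FN=3+4=7 → 7/14 = 0.50000
Highest is class '0' with recall = 1.0000.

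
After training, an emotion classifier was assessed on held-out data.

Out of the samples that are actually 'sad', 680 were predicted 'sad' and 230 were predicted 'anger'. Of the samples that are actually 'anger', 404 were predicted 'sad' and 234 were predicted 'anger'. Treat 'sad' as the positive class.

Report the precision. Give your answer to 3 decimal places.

Precision = TP/(TP+FP) = 680/(680+404) = 680/1084 = 0.627

0.627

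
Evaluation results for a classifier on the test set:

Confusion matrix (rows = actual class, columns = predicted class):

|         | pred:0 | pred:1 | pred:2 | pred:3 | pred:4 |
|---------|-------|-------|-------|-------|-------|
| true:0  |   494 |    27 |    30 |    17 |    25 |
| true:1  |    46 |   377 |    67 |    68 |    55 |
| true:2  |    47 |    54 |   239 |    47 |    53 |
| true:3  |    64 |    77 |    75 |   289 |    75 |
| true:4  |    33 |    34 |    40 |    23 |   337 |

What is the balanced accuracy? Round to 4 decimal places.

0.6422

Balanced accuracy = mean of per-class recall.
  0: recall = 494/593 = 0.83305
  1: recall = 377/613 = 0.61501
  2: recall = 239/440 = 0.54318
  3: recall = 289/580 = 0.49828
  4: recall = 337/467 = 0.72163
Mean = (0.83305 + 0.61501 + 0.54318 + 0.49828 + 0.72163) / 5 = 0.6422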